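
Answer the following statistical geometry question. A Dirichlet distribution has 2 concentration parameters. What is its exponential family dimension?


Exponential family dimension calculation:
Dirichlet with 2 components has 2 natural parameters.

2


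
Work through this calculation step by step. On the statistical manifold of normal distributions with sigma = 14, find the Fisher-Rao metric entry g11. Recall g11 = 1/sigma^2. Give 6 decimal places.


For the 2-parameter normal family, the Fisher metric has:
  g11 = 1/sigma^2, g22 = 2/sigma^2.
sigma = 14, sigma^2 = 196.
g11 = 0.005102

0.005102


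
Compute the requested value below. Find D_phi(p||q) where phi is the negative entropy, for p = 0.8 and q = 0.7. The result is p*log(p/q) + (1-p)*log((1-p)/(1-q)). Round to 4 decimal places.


Bregman divergence with negative entropy generator:
D = p*log(p/q) + (1-p)*log((1-p)/(1-q)).
p = 0.8, q = 0.7.
p*log(p/q) = 0.8*log(0.8/0.7) = 0.106825.
(1-p)*log((1-p)/(1-q)) = 0.2*log(0.2/0.3) = -0.081093.
D = 0.106825 + -0.081093 = 0.0257

0.0257


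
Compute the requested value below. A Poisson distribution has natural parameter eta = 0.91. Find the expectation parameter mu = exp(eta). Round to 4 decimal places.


Expectation parameter for Poisson exponential family:
mu = exp(eta).
eta = 0.91.
mu = exp(0.91) = 2.4843

2.4843


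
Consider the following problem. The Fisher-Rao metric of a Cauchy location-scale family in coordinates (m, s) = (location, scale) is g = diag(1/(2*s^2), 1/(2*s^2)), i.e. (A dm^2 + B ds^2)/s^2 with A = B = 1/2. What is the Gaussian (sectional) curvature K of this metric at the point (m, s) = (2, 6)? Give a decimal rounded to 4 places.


The metric has the form g = (A dm^2 + B ds^2)/s^2 with A = 1/2, B = 1/2.
Substitute u = sqrt(A/B)*m: g = B*(du^2 + ds^2)/s^2, i.e. B times the
Poincare upper half-plane metric, which has constant Gaussian curvature -1.
Scaling a 2D metric by a constant c divides the Gaussian curvature by c,
so K = -1/B = -1/(1/2) = -2.0000 everywhere (the point (m, s) = (2, 6) is irrelevant:
the curvature is constant).
The requested Gaussian curvature is K = -2.0000.

-2.0000


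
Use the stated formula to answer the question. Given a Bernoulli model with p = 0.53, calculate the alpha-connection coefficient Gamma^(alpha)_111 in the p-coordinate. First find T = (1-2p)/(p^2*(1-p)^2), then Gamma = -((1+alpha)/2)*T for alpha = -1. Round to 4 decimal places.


Skewness (Amari-Chentsov) tensor: T = (1-2p)/(p^2*(1-p)^2).
p = 0.53, 1-2p = -0.06, p^2 = 0.2809, (1-p)^2 = 0.2209.
T = -0.06/(0.2809 * 0.2209) = -0.96695.
In the p-coordinate, Gamma^(alpha) = Gamma^(0) - (alpha/2)*T with Gamma^(0) = (1/2)*g'(p) = -T/2,
so Gamma^(alpha) = -((1+alpha)/2)*T.
alpha = -1, -(1+alpha)/2 = 0.0.
Gamma = 0.0 * -0.96695 = 0.0000

0.0000


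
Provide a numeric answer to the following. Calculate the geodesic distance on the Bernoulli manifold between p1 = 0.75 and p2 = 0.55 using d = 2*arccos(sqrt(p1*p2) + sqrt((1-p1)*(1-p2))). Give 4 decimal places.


Geodesic distance on Bernoulli manifold:
d(p1,p2) = 2*arccos(sqrt(p1*p2) + sqrt((1-p1)*(1-p2))).
sqrt(p1*p2) = sqrt(0.75*0.55) = 0.642262.
sqrt((1-p1)*(1-p2)) = sqrt(0.25*0.45) = 0.33541.
arg = 0.642262 + 0.33541 = 0.977672.
d = 2*arccos(0.977672) = 0.4234

0.4234


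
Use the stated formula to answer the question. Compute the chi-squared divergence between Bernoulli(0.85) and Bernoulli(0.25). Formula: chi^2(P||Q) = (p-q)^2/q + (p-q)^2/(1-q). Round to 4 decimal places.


Chi-squared divergence between Bernoulli distributions:
chi^2 = (p-q)^2/q + (p-q)^2/(1-q).
p = 0.85, q = 0.25, p-q = 0.6.
(p-q)^2 = 0.36.
term1 = 0.36/0.25 = 1.44.
term2 = 0.36/0.75 = 0.48.
chi^2 = 1.44 + 0.48 = 1.9200

1.9200


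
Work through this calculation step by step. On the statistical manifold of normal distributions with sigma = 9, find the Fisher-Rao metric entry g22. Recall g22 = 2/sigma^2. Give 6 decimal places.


For the 2-parameter normal family, the Fisher metric has:
  g11 = 1/sigma^2, g22 = 2/sigma^2.
sigma = 9, sigma^2 = 81.
g22 = 0.024691

0.024691


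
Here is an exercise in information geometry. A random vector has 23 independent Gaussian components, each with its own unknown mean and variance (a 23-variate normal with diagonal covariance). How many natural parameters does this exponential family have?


Exponential family dimension calculation:
Each univariate normal has two natural parameters (mu/sigma^2 and -1/(2 sigma^2)).
With 23 independent components, dim = 2 * 23 = 46.

46


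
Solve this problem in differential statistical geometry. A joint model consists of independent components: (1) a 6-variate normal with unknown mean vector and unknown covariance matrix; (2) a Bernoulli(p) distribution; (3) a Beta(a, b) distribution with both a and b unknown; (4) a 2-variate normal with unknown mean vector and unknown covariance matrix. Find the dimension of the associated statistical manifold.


The dimension of a statistical manifold equals the number of free
(independent) real parameters of the model. For a product of independent
blocks the parameter counts add.
- 6-variate normal: 6 (mean) + 6*7/2 = 21 (symmetric covariance) = 27.
- Bernoulli (p): 1.
- Beta (a, b): 2.
- 2-variate normal: 2 (mean) + 2*3/2 = 3 (symmetric covariance) = 5.
Total = 27 + 1 + 2 + 5 = 35.
Dimension = 35

35


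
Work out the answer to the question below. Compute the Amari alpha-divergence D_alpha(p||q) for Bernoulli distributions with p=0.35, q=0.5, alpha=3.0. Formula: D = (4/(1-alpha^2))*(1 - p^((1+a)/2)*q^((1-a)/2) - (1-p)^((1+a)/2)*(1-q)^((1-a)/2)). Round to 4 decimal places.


Amari alpha-divergence:
D = (4/(1-alpha^2))*(1 - p^((1+a)/2)*q^((1-a)/2) - (1-p)^((1+a)/2)*(1-q)^((1-a)/2)).
alpha = 3.0, p = 0.35, q = 0.5.
e1 = (1+alpha)/2 = 2.0, e2 = (1-alpha)/2 = -1.0.
t1 = p^e1 * q^e2 = 0.35^2.0 * 0.5^-1.0 = 0.245.
t2 = (1-p)^e1 * (1-q)^e2 = 0.65^2.0 * 0.5^-1.0 = 0.845.
4/(1-alpha^2) = -0.5.
D = -0.5*(1 - 0.245 - 0.845) = 0.0450

0.0450


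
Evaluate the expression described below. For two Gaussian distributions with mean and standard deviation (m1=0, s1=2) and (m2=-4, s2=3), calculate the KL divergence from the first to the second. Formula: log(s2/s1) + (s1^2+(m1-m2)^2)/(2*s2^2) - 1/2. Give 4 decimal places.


KL divergence between normal distributions:
KL = log(s2/s1) + (s1^2 + (m1-m2)^2)/(2*s2^2) - 1/2.
log(3/2) = 0.405465.
(2^2 + (0--4)^2)/(2*3^2) = (4 + 16)/18 = 1.111111.
KL = 0.405465 + 1.111111 - 0.5 = 1.0166

1.0166


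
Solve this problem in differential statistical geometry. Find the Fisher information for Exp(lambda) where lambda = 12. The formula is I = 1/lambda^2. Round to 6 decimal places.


Fisher information for exponential: I(lambda) = 1/lambda^2.
lambda = 12, lambda^2 = 144.
I = 1/144 = 0.006944

0.006944


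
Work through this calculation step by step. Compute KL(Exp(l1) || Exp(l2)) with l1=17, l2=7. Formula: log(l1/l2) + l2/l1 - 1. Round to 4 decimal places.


KL divergence for exponential family:
KL = log(l1/l2) + l2/l1 - 1.
log(17/7) = 0.887303.
7/17 = 0.411765.
KL = 0.887303 + 0.411765 - 1 = 0.2991

0.2991


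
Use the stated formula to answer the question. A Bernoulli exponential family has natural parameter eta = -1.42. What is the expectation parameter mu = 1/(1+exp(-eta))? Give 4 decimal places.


Dual coordinate (expectation parameter) for Bernoulli:
mu = 1/(1+exp(-eta)).
eta = -1.42.
exp(-eta) = exp(1.42) = 4.13712.
mu = 1/(1+4.13712) = 0.1947

0.1947


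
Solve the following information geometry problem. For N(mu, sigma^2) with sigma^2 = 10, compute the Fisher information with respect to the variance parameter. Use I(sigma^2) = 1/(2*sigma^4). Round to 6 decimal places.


Fisher information for variance: I(sigma^2) = 1/(2*sigma^4).
sigma^2 = 10, so sigma^4 = 100.
I = 1/(2*100) = 1/200 = 0.005000

0.005000


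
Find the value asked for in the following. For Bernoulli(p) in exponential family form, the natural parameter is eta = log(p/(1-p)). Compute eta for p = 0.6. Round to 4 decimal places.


Natural parameter for Bernoulli: eta = log(p/(1-p)).
p = 0.6, 1-p = 0.4.
p/(1-p) = 1.5.
eta = log(1.5) = 0.4055

0.4055


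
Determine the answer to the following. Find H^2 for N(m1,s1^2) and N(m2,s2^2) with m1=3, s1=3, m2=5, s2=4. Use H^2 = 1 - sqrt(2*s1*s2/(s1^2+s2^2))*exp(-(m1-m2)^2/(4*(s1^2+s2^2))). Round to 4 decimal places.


Squared Hellinger distance for Gaussians:
H^2 = 1 - sqrt(2*s1*s2/(s1^2+s2^2)) * exp(-(m1-m2)^2/(4*(s1^2+s2^2))).
s1^2 = 9, s2^2 = 16, s1^2+s2^2 = 25.
sqrt(2*3*4/(25)) = 0.979796.
(m1-m2)^2 = (-2)^2 = 4.
exp(-4/(4*25)) = exp(-0.04) = 0.960789.
H^2 = 1 - 0.979796*0.960789 = 0.0586

0.0586


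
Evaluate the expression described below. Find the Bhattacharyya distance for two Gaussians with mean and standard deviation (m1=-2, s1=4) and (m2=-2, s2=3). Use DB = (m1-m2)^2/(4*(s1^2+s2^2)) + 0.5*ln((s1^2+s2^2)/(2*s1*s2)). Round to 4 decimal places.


Bhattacharyya distance between two Gaussians:
DB = (m1-m2)^2/(4*(s1^2+s2^2)) + (1/2)*ln((s1^2+s2^2)/(2*s1*s2)).
(m1-m2)^2 = (0)^2 = 0.
s1^2+s2^2 = 16 + 9 = 25.
term1 = 0/100 = 0.0.
term2 = 0.5*ln(25/24.0) = 0.020411.
DB = 0.0 + 0.020411 = 0.0204

0.0204


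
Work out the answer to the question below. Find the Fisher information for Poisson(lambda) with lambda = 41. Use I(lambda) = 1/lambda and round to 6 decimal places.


Fisher information for Poisson: I(lambda) = 1/lambda.
lambda = 41.
I(lambda) = 1/41 = 0.024390

0.024390


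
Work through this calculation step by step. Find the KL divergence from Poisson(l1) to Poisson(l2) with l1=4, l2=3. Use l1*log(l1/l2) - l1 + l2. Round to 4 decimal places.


KL divergence for Poisson:
KL = l1*log(l1/l2) - l1 + l2.
l1 = 4, l2 = 3.
log(4/3) = 0.287682.
l1*log(l1/l2) = 4 * 0.287682 = 1.150728.
KL = 1.150728 - 4 + 3 = 0.1507

0.1507


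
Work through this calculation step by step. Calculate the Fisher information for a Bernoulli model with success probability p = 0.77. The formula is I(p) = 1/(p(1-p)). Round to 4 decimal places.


For Bernoulli(p), Fisher information is I(p) = 1/(p*(1-p)).
p = 0.77, 1-p = 0.23.
p*(1-p) = 0.1771.
I(p) = 1/0.1771 = 5.6465

5.6465


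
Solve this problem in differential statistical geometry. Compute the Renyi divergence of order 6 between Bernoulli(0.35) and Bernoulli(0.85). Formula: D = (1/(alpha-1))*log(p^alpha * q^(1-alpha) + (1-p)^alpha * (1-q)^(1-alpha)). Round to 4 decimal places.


Renyi divergence of order alpha between Bernoulli distributions:
D = (1/(alpha-1))*log(p^alpha * q^(1-alpha) + (1-p)^alpha * (1-q)^(1-alpha)).
alpha = 6, p = 0.35, q = 0.85.
p^alpha * q^(1-alpha) = 0.35^6 * 0.85^-5 = 0.004143.
(1-p)^alpha * (1-q)^(1-alpha) = 0.65^6 * 0.15^-5 = 993.170576.
sum = 0.004143 + 993.170576 = 993.174719.
D = (1/5)*log(993.174719) = 1.3802

1.3802


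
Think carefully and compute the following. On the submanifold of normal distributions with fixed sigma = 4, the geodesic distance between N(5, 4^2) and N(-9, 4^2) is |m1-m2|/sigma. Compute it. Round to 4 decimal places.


On the fixed-variance normal subfamily, geodesic distance = |m1-m2|/sigma.
|5 - -9| = 14.
sigma = 4.
d = 14/4 = 3.5000

3.5000


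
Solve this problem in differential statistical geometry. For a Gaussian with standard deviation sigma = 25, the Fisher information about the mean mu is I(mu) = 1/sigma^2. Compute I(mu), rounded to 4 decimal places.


The Fisher information for the mean of a normal distribution is I(mu) = 1/sigma^2.
sigma = 25, so sigma^2 = 625.
I(mu) = 1/625 = 0.0016

0.0016


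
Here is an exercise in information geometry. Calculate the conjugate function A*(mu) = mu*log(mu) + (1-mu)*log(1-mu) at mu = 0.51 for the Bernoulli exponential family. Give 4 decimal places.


Legendre transform for Bernoulli:
A*(mu) = mu*log(mu) + (1-mu)*log(1-mu).
mu = 0.51, 1-mu = 0.49.
mu*log(mu) = 0.51*log(0.51) = -0.343406.
(1-mu)*log(1-mu) = 0.49*log(0.49) = -0.349541.
A* = -0.343406 + -0.349541 = -0.6929

-0.6929


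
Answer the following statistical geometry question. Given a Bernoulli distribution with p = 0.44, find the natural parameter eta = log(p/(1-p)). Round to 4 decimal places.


Natural parameter for Bernoulli: eta = log(p/(1-p)).
p = 0.44, 1-p = 0.56.
p/(1-p) = 0.785714.
eta = log(0.785714) = -0.2412

-0.2412


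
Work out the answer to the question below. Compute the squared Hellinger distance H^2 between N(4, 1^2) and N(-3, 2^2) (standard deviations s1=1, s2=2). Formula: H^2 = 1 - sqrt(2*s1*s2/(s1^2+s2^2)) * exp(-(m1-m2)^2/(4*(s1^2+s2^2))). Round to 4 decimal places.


Squared Hellinger distance for Gaussians:
H^2 = 1 - sqrt(2*s1*s2/(s1^2+s2^2)) * exp(-(m1-m2)^2/(4*(s1^2+s2^2))).
s1^2 = 1, s2^2 = 4, s1^2+s2^2 = 5.
sqrt(2*1*2/(5)) = 0.894427.
(m1-m2)^2 = (7)^2 = 49.
exp(-49/(4*5)) = exp(-2.45) = 0.086294.
H^2 = 1 - 0.894427*0.086294 = 0.9228

0.9228


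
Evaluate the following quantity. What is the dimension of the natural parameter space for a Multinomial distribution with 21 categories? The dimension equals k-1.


Exponential family dimension calculation:
For Multinomial with k=21 categories, dim = k-1 = 20.

20


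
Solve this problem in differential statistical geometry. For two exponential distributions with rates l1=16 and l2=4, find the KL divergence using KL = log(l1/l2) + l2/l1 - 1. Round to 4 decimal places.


KL divergence for exponential family:
KL = log(l1/l2) + l2/l1 - 1.
log(16/4) = 1.386294.
4/16 = 0.25.
KL = 1.386294 + 0.25 - 1 = 0.6363

0.6363


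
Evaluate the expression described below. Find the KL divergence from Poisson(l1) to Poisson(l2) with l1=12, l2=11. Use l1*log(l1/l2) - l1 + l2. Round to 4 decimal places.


KL divergence for Poisson:
KL = l1*log(l1/l2) - l1 + l2.
l1 = 12, l2 = 11.
log(12/11) = 0.087011.
l1*log(l1/l2) = 12 * 0.087011 = 1.044137.
KL = 1.044137 - 12 + 11 = 0.0441

0.0441


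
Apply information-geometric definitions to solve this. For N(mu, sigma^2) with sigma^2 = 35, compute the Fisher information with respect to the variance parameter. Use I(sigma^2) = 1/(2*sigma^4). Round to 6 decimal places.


Fisher information for variance: I(sigma^2) = 1/(2*sigma^4).
sigma^2 = 35, so sigma^4 = 1225.
I = 1/(2*1225) = 1/2450 = 0.000408

0.000408


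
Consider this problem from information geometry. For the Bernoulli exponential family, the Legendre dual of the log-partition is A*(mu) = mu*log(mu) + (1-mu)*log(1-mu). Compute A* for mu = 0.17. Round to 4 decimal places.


Legendre transform for Bernoulli:
A*(mu) = mu*log(mu) + (1-mu)*log(1-mu).
mu = 0.17, 1-mu = 0.83.
mu*log(mu) = 0.17*log(0.17) = -0.301233.
(1-mu)*log(1-mu) = 0.83*log(0.83) = -0.154654.
A* = -0.301233 + -0.154654 = -0.4559

-0.4559


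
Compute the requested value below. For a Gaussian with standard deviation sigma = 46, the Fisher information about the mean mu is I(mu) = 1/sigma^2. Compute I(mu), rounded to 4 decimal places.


The Fisher information for the mean of a normal distribution is I(mu) = 1/sigma^2.
sigma = 46, so sigma^2 = 2116.
I(mu) = 1/2116 = 0.0005

0.0005


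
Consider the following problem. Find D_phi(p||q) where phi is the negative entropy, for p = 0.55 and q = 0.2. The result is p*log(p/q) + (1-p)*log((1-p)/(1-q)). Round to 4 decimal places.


Bregman divergence with negative entropy generator:
D = p*log(p/q) + (1-p)*log((1-p)/(1-q)).
p = 0.55, q = 0.2.
p*log(p/q) = 0.55*log(0.55/0.2) = 0.556381.
(1-p)*log((1-p)/(1-q)) = 0.45*log(0.45/0.8) = -0.258914.
D = 0.556381 + -0.258914 = 0.2975

0.2975


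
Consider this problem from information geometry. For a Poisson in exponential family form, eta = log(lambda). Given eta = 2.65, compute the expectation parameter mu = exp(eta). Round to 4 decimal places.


Expectation parameter for Poisson exponential family:
mu = exp(eta).
eta = 2.65.
mu = exp(2.65) = 14.1540

14.1540


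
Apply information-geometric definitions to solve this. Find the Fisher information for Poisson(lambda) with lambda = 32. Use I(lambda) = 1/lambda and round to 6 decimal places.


Fisher information for Poisson: I(lambda) = 1/lambda.
lambda = 32.
I(lambda) = 1/32 = 0.031250

0.031250


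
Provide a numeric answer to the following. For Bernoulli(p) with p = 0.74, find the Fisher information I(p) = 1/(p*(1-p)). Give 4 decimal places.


For Bernoulli(p), Fisher information is I(p) = 1/(p*(1-p)).
p = 0.74, 1-p = 0.26.
p*(1-p) = 0.1924.
I(p) = 1/0.1924 = 5.1975

5.1975


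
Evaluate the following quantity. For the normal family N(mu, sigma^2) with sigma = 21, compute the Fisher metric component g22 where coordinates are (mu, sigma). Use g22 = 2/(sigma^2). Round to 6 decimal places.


For the 2-parameter normal family, the Fisher metric has:
  g11 = 1/sigma^2, g22 = 2/sigma^2.
sigma = 21, sigma^2 = 441.
g22 = 0.004535

0.004535


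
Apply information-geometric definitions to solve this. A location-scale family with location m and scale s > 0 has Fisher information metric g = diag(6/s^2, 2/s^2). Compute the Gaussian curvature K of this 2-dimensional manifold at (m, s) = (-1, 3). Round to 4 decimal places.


The metric has the form g = (A dm^2 + B ds^2)/s^2 with A = 6, B = 2.
Substitute u = sqrt(A/B)*m: g = B*(du^2 + ds^2)/s^2, i.e. B times the
Poincare upper half-plane metric, which has constant Gaussian curvature -1.
Scaling a 2D metric by a constant c divides the Gaussian curvature by c,
so K = -1/B = -1/(2) = -0.5000 everywhere (the point (m, s) = (-1, 3) is irrelevant:
the curvature is constant).
The requested Gaussian curvature is K = -0.5000.

-0.5000


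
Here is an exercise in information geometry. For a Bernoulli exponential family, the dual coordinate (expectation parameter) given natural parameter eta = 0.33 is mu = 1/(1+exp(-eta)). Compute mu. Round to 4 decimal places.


Dual coordinate (expectation parameter) for Bernoulli:
mu = 1/(1+exp(-eta)).
eta = 0.33.
exp(-eta) = exp(-0.33) = 0.718924.
mu = 1/(1+0.718924) = 0.5818

0.5818


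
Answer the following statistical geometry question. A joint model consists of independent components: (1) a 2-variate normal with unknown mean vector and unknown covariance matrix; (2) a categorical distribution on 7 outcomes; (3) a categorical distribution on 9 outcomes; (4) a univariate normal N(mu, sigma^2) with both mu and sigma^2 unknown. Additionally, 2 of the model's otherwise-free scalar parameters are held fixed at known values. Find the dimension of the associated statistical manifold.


The dimension of a statistical manifold equals the number of free
(independent) real parameters of the model. For a product of independent
blocks the parameter counts add.
- 2-variate normal: 2 (mean) + 2*3/2 = 3 (symmetric covariance) = 5.
- categorical on 7 outcomes (probabilities sum to 1): 7-1 = 6.
- categorical on 9 outcomes (probabilities sum to 1): 9-1 = 8.
- normal (mu, sigma^2): 2.
Total = 5 + 6 + 8 + 2 = 21.
2 parameter(s) fixed at known values: 21 - 2 = 19.
Dimension = 19

19


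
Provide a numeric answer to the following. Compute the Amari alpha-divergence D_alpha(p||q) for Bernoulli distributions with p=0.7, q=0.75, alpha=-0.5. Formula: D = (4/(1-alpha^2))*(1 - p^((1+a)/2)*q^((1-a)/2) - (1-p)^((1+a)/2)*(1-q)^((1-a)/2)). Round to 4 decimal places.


Amari alpha-divergence:
D = (4/(1-alpha^2))*(1 - p^((1+a)/2)*q^((1-a)/2) - (1-p)^((1+a)/2)*(1-q)^((1-a)/2)).
alpha = -0.5, p = 0.7, q = 0.75.
e1 = (1+alpha)/2 = 0.25, e2 = (1-alpha)/2 = 0.75.
t1 = p^e1 * q^e2 = 0.7^0.25 * 0.75^0.75 = 0.737175.
t2 = (1-p)^e1 * (1-q)^e2 = 0.3^0.25 * 0.25^0.75 = 0.261659.
4/(1-alpha^2) = 5.333333.
D = 5.333333*(1 - 0.737175 - 0.261659) = 0.0062

0.0062


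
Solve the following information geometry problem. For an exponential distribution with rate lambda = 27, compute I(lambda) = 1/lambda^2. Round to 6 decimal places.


Fisher information for exponential: I(lambda) = 1/lambda^2.
lambda = 27, lambda^2 = 729.
I = 1/729 = 0.001372

0.001372


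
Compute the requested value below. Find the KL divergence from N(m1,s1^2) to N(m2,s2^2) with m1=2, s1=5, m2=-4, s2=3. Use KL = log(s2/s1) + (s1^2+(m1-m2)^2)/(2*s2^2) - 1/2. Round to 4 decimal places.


KL divergence between normal distributions:
KL = log(s2/s1) + (s1^2 + (m1-m2)^2)/(2*s2^2) - 1/2.
log(3/5) = -0.510826.
(5^2 + (2--4)^2)/(2*3^2) = (25 + 36)/18 = 3.388889.
KL = -0.510826 + 3.388889 - 0.5 = 2.3781

2.3781


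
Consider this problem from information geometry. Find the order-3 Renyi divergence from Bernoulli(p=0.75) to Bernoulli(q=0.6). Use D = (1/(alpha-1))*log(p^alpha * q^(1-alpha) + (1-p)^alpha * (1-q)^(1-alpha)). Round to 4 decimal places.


Renyi divergence of order alpha between Bernoulli distributions:
D = (1/(alpha-1))*log(p^alpha * q^(1-alpha) + (1-p)^alpha * (1-q)^(1-alpha)).
alpha = 3, p = 0.75, q = 0.6.
p^alpha * q^(1-alpha) = 0.75^3 * 0.6^-2 = 1.171875.
(1-p)^alpha * (1-q)^(1-alpha) = 0.25^3 * 0.4^-2 = 0.097656.
sum = 1.171875 + 0.097656 = 1.269531.
D = (1/2)*log(1.269531) = 0.1193

0.1193


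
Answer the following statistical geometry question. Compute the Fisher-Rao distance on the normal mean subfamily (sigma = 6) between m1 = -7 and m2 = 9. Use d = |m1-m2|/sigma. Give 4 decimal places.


On the fixed-variance normal subfamily, geodesic distance = |m1-m2|/sigma.
|-7 - 9| = 16.
sigma = 6.
d = 16/6 = 2.6667

2.6667


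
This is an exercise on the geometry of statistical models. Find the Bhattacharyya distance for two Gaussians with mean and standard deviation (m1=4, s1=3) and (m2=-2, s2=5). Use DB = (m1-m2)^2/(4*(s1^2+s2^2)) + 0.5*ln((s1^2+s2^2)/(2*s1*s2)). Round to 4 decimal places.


Bhattacharyya distance between two Gaussians:
DB = (m1-m2)^2/(4*(s1^2+s2^2)) + (1/2)*ln((s1^2+s2^2)/(2*s1*s2)).
(m1-m2)^2 = (6)^2 = 36.
s1^2+s2^2 = 9 + 25 = 34.
term1 = 36/136 = 0.264706.
term2 = 0.5*ln(34/30.0) = 0.062582.
DB = 0.264706 + 0.062582 = 0.3273

0.3273


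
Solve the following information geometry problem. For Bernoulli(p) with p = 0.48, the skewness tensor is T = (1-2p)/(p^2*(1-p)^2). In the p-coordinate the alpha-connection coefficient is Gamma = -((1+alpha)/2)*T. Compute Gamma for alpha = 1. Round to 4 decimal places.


Skewness (Amari-Chentsov) tensor: T = (1-2p)/(p^2*(1-p)^2).
p = 0.48, 1-2p = 0.04, p^2 = 0.2304, (1-p)^2 = 0.2704.
T = 0.04/(0.2304 * 0.2704) = 0.642053.
In the p-coordinate, Gamma^(alpha) = Gamma^(0) - (alpha/2)*T with Gamma^(0) = (1/2)*g'(p) = -T/2,
so Gamma^(alpha) = -((1+alpha)/2)*T.
alpha = 1, -(1+alpha)/2 = -1.0.
Gamma = -1.0 * 0.642053 = -0.6421

-0.6421


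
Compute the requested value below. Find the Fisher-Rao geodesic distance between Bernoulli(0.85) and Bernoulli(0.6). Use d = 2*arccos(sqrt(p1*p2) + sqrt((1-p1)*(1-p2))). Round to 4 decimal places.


Geodesic distance on Bernoulli manifold:
d(p1,p2) = 2*arccos(sqrt(p1*p2) + sqrt((1-p1)*(1-p2))).
sqrt(p1*p2) = sqrt(0.85*0.6) = 0.714143.
sqrt((1-p1)*(1-p2)) = sqrt(0.15*0.4) = 0.244949.
arg = 0.714143 + 0.244949 = 0.959092.
d = 2*arccos(0.959092) = 0.5740

0.5740


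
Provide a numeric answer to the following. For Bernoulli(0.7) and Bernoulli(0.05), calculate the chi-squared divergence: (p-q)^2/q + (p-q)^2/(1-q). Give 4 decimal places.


Chi-squared divergence between Bernoulli distributions:
chi^2 = (p-q)^2/q + (p-q)^2/(1-q).
p = 0.7, q = 0.05, p-q = 0.65.
(p-q)^2 = 0.4225.
term1 = 0.4225/0.05 = 8.45.
term2 = 0.4225/0.95 = 0.444737.
chi^2 = 8.45 + 0.444737 = 8.8947

8.8947


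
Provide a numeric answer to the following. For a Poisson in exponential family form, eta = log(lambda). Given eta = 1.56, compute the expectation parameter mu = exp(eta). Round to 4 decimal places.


Expectation parameter for Poisson exponential family:
mu = exp(eta).
eta = 1.56.
mu = exp(1.56) = 4.7588

4.7588


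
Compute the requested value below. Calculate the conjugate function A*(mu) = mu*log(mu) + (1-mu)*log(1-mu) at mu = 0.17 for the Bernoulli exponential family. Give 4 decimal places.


Legendre transform for Bernoulli:
A*(mu) = mu*log(mu) + (1-mu)*log(1-mu).
mu = 0.17, 1-mu = 0.83.
mu*log(mu) = 0.17*log(0.17) = -0.301233.
(1-mu)*log(1-mu) = 0.83*log(0.83) = -0.154654.
A* = -0.301233 + -0.154654 = -0.4559

-0.4559


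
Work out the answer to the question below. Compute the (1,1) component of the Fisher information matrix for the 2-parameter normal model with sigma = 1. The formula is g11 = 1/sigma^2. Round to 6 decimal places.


For the 2-parameter normal family, the Fisher metric has:
  g11 = 1/sigma^2, g22 = 2/sigma^2.
sigma = 1, sigma^2 = 1.
g11 = 1.000000

1.000000


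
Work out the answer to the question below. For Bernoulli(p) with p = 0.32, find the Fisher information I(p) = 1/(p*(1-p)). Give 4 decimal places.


For Bernoulli(p), Fisher information is I(p) = 1/(p*(1-p)).
p = 0.32, 1-p = 0.68.
p*(1-p) = 0.2176.
I(p) = 1/0.2176 = 4.5956

4.5956


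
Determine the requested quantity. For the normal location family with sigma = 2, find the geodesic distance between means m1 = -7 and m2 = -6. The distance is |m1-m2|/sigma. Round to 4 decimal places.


On the fixed-variance normal subfamily, geodesic distance = |m1-m2|/sigma.
|-7 - -6| = 1.
sigma = 2.
d = 1/2 = 0.5000

0.5000


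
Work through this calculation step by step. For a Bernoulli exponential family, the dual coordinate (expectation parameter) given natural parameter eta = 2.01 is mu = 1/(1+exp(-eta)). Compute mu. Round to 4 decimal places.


Dual coordinate (expectation parameter) for Bernoulli:
mu = 1/(1+exp(-eta)).
eta = 2.01.
exp(-eta) = exp(-2.01) = 0.133989.
mu = 1/(1+0.133989) = 0.8818

0.8818


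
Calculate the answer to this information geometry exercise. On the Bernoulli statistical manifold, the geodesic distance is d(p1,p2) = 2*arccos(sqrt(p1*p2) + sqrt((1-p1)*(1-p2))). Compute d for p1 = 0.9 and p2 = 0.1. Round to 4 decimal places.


Geodesic distance on Bernoulli manifold:
d(p1,p2) = 2*arccos(sqrt(p1*p2) + sqrt((1-p1)*(1-p2))).
sqrt(p1*p2) = sqrt(0.9*0.1) = 0.3.
sqrt((1-p1)*(1-p2)) = sqrt(0.1*0.9) = 0.3.
arg = 0.3 + 0.3 = 0.6.
d = 2*arccos(0.6) = 1.8546

1.8546


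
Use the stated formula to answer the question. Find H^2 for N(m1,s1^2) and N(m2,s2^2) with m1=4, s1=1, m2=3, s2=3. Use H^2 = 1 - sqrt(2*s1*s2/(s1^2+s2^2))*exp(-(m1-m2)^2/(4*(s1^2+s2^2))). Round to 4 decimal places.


Squared Hellinger distance for Gaussians:
H^2 = 1 - sqrt(2*s1*s2/(s1^2+s2^2)) * exp(-(m1-m2)^2/(4*(s1^2+s2^2))).
s1^2 = 1, s2^2 = 9, s1^2+s2^2 = 10.
sqrt(2*1*3/(10)) = 0.774597.
(m1-m2)^2 = (1)^2 = 1.
exp(-1/(4*10)) = exp(-0.025) = 0.97531.
H^2 = 1 - 0.774597*0.97531 = 0.2445

0.2445


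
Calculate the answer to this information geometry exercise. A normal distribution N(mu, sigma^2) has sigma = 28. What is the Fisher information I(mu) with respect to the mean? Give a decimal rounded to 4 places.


The Fisher information for the mean of a normal distribution is I(mu) = 1/sigma^2.
sigma = 28, so sigma^2 = 784.
I(mu) = 1/784 = 0.0013

0.0013


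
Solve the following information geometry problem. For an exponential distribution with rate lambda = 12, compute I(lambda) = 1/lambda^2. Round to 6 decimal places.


Fisher information for exponential: I(lambda) = 1/lambda^2.
lambda = 12, lambda^2 = 144.
I = 1/144 = 0.006944

0.006944


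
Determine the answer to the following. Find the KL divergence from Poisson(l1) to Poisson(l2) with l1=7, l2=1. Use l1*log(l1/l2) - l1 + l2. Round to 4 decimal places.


KL divergence for Poisson:
KL = l1*log(l1/l2) - l1 + l2.
l1 = 7, l2 = 1.
log(7/1) = 1.94591.
l1*log(l1/l2) = 7 * 1.94591 = 13.621371.
KL = 13.621371 - 7 + 1 = 7.6214

7.6214


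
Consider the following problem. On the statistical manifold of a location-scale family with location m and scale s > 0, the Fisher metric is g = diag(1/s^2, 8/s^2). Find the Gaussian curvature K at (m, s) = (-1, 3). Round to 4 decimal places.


The metric has the form g = (A dm^2 + B ds^2)/s^2 with A = 1, B = 8.
Substitute u = sqrt(A/B)*m: g = B*(du^2 + ds^2)/s^2, i.e. B times the
Poincare upper half-plane metric, which has constant Gaussian curvature -1.
Scaling a 2D metric by a constant c divides the Gaussian curvature by c,
so K = -1/B = -1/(8) = -0.1250 everywhere (the point (m, s) = (-1, 3) is irrelevant:
the curvature is constant).
The requested Gaussian curvature is K = -0.1250.

-0.1250


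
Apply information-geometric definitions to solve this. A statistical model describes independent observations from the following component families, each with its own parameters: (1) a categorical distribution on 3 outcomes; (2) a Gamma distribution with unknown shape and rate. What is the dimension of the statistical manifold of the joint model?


The dimension of a statistical manifold equals the number of free
(independent) real parameters of the model. For a product of independent
blocks the parameter counts add.
- categorical on 3 outcomes (probabilities sum to 1): 3-1 = 2.
- Gamma (shape, rate): 2.
Total = 2 + 2 = 4.
Dimension = 4

4


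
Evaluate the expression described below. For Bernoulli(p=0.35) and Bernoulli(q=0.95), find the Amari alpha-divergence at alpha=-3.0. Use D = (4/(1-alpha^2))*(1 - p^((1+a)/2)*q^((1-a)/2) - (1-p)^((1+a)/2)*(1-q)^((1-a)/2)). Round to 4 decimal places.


Amari alpha-divergence:
D = (4/(1-alpha^2))*(1 - p^((1+a)/2)*q^((1-a)/2) - (1-p)^((1+a)/2)*(1-q)^((1-a)/2)).
alpha = -3.0, p = 0.35, q = 0.95.
e1 = (1+alpha)/2 = -1.0, e2 = (1-alpha)/2 = 2.0.
t1 = p^e1 * q^e2 = 0.35^-1.0 * 0.95^2.0 = 2.578571.
t2 = (1-p)^e1 * (1-q)^e2 = 0.65^-1.0 * 0.05^2.0 = 0.003846.
4/(1-alpha^2) = -0.5.
D = -0.5*(1 - 2.578571 - 0.003846) = 0.7912

0.7912


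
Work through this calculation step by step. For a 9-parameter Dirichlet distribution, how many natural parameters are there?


Exponential family dimension calculation:
Dirichlet with 9 components has 9 natural parameters.

9


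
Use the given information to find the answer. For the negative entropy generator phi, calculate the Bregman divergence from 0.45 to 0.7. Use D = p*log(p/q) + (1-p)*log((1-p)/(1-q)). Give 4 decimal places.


Bregman divergence with negative entropy generator:
D = p*log(p/q) + (1-p)*log((1-p)/(1-q)).
p = 0.45, q = 0.7.
p*log(p/q) = 0.45*log(0.45/0.7) = -0.198825.
(1-p)*log((1-p)/(1-q)) = 0.55*log(0.55/0.3) = 0.333375.
D = -0.198825 + 0.333375 = 0.1345

0.1345


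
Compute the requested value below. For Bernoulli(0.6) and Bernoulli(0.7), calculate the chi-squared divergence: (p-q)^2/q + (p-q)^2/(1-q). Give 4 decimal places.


Chi-squared divergence between Bernoulli distributions:
chi^2 = (p-q)^2/q + (p-q)^2/(1-q).
p = 0.6, q = 0.7, p-q = -0.1.
(p-q)^2 = 0.01.
term1 = 0.01/0.7 = 0.014286.
term2 = 0.01/0.3 = 0.033333.
chi^2 = 0.014286 + 0.033333 = 0.0476

0.0476


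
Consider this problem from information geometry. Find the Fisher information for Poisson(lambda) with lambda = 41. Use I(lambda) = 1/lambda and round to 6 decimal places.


Fisher information for Poisson: I(lambda) = 1/lambda.
lambda = 41.
I(lambda) = 1/41 = 0.024390

0.024390


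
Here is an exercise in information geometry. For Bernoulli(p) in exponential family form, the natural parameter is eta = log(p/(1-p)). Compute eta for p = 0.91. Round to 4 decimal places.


Natural parameter for Bernoulli: eta = log(p/(1-p)).
p = 0.91, 1-p = 0.09.
p/(1-p) = 10.111111.
eta = log(10.111111) = 2.3136

2.3136


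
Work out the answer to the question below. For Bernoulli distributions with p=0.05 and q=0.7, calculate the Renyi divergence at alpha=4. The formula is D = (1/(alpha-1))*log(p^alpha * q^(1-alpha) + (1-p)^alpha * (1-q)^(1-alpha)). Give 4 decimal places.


Renyi divergence of order alpha between Bernoulli distributions:
D = (1/(alpha-1))*log(p^alpha * q^(1-alpha) + (1-p)^alpha * (1-q)^(1-alpha)).
alpha = 4, p = 0.05, q = 0.7.
p^alpha * q^(1-alpha) = 0.05^4 * 0.7^-3 = 1.8e-05.
(1-p)^alpha * (1-q)^(1-alpha) = 0.95^4 * 0.3^-3 = 30.166898.
sum = 1.8e-05 + 30.166898 = 30.166916.
D = (1/3)*log(30.166916) = 1.1356

1.1356


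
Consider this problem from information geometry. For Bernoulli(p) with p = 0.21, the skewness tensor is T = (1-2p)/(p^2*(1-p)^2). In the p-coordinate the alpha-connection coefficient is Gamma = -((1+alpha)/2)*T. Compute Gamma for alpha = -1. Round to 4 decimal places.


Skewness (Amari-Chentsov) tensor: T = (1-2p)/(p^2*(1-p)^2).
p = 0.21, 1-2p = 0.58, p^2 = 0.0441, (1-p)^2 = 0.6241.
T = 0.58/(0.0441 * 0.6241) = 21.07343.
In the p-coordinate, Gamma^(alpha) = Gamma^(0) - (alpha/2)*T with Gamma^(0) = (1/2)*g'(p) = -T/2,
so Gamma^(alpha) = -((1+alpha)/2)*T.
alpha = -1, -(1+alpha)/2 = 0.0.
Gamma = 0.0 * 21.07343 = 0.0000

0.0000


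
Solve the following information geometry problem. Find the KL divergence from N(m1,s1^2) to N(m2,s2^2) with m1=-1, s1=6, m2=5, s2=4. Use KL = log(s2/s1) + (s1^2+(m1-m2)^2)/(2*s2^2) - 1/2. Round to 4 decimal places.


KL divergence between normal distributions:
KL = log(s2/s1) + (s1^2 + (m1-m2)^2)/(2*s2^2) - 1/2.
log(4/6) = -0.405465.
(6^2 + (-1-5)^2)/(2*4^2) = (36 + 36)/32 = 2.25.
KL = -0.405465 + 2.25 - 0.5 = 1.3445

1.3445


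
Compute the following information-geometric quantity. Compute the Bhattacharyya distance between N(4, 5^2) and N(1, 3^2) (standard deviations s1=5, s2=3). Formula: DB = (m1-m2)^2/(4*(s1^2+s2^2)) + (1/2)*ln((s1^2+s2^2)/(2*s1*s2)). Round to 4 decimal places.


Bhattacharyya distance between two Gaussians:
DB = (m1-m2)^2/(4*(s1^2+s2^2)) + (1/2)*ln((s1^2+s2^2)/(2*s1*s2)).
(m1-m2)^2 = (3)^2 = 9.
s1^2+s2^2 = 25 + 9 = 34.
term1 = 9/136 = 0.066176.
term2 = 0.5*ln(34/30.0) = 0.062582.
DB = 0.066176 + 0.062582 = 0.1288

0.1288


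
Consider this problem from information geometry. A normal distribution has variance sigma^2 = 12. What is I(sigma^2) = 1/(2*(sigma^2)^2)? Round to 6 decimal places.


Fisher information for variance: I(sigma^2) = 1/(2*sigma^4).
sigma^2 = 12, so sigma^4 = 144.
I = 1/(2*144) = 1/288 = 0.003472

0.003472


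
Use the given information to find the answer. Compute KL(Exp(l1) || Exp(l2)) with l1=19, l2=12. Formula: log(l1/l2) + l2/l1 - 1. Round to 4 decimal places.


KL divergence for exponential family:
KL = log(l1/l2) + l2/l1 - 1.
log(19/12) = 0.459532.
12/19 = 0.631579.
KL = 0.459532 + 0.631579 - 1 = 0.0911

0.0911


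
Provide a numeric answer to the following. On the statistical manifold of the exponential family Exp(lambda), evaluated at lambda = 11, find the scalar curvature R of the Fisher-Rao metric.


This family has a single free parameter, so its statistical manifold
is 1-dimensional. The Riemann curvature tensor of any 1-dimensional
Riemannian manifold vanishes identically, so R = 0.

0


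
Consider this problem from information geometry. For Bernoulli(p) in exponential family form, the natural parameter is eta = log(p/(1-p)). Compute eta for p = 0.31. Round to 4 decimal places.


Natural parameter for Bernoulli: eta = log(p/(1-p)).
p = 0.31, 1-p = 0.69.
p/(1-p) = 0.449275.
eta = log(0.449275) = -0.8001

-0.8001


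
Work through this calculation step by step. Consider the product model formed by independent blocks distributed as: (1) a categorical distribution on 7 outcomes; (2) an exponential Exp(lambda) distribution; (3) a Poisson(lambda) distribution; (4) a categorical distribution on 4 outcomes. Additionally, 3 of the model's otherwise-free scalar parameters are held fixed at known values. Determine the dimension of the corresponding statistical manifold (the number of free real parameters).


The dimension of a statistical manifold equals the number of free
(independent) real parameters of the model. For a product of independent
blocks the parameter counts add.
- categorical on 7 outcomes (probabilities sum to 1): 7-1 = 6.
- exponential (lambda): 1.
- Poisson (lambda): 1.
- categorical on 4 outcomes (probabilities sum to 1): 4-1 = 3.
Total = 6 + 1 + 1 + 3 = 11.
3 parameter(s) fixed at known values: 11 - 3 = 8.
Dimension = 8

8


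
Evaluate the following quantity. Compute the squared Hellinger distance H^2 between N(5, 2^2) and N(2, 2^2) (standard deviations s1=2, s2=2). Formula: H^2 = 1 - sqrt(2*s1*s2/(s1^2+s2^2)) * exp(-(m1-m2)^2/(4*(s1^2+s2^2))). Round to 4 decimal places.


Squared Hellinger distance for Gaussians:
H^2 = 1 - sqrt(2*s1*s2/(s1^2+s2^2)) * exp(-(m1-m2)^2/(4*(s1^2+s2^2))).
s1^2 = 4, s2^2 = 4, s1^2+s2^2 = 8.
sqrt(2*2*2/(8)) = 1.0.
(m1-m2)^2 = (3)^2 = 9.
exp(-9/(4*8)) = exp(-0.28125) = 0.75484.
H^2 = 1 - 1.0*0.75484 = 0.2452

0.2452


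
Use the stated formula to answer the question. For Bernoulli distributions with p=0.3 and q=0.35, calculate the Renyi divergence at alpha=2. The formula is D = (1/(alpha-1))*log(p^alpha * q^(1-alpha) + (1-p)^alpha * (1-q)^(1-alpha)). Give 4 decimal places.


Renyi divergence of order alpha between Bernoulli distributions:
D = (1/(alpha-1))*log(p^alpha * q^(1-alpha) + (1-p)^alpha * (1-q)^(1-alpha)).
alpha = 2, p = 0.3, q = 0.35.
p^alpha * q^(1-alpha) = 0.3^2 * 0.35^-1 = 0.257143.
(1-p)^alpha * (1-q)^(1-alpha) = 0.7^2 * 0.65^-1 = 0.753846.
sum = 0.257143 + 0.753846 = 1.010989.
D = (1/1)*log(1.010989) = 0.0109

0.0109


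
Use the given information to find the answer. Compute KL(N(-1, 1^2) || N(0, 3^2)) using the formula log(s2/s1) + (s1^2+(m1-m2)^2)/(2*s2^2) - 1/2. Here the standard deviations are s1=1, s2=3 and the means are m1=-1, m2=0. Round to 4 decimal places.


KL divergence between normal distributions:
KL = log(s2/s1) + (s1^2 + (m1-m2)^2)/(2*s2^2) - 1/2.
log(3/1) = 1.098612.
(1^2 + (-1-0)^2)/(2*3^2) = (1 + 1)/18 = 0.111111.
KL = 1.098612 + 0.111111 - 0.5 = 0.7097

0.7097


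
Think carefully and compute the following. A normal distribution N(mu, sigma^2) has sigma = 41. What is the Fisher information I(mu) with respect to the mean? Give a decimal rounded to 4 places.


The Fisher information for the mean of a normal distribution is I(mu) = 1/sigma^2.
sigma = 41, so sigma^2 = 1681.
I(mu) = 1/1681 = 0.0006

0.0006


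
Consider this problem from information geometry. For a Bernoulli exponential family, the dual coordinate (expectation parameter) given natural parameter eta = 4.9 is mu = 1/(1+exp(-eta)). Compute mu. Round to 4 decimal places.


Dual coordinate (expectation parameter) for Bernoulli:
mu = 1/(1+exp(-eta)).
eta = 4.9.
exp(-eta) = exp(-4.9) = 0.007447.
mu = 1/(1+0.007447) = 0.9926

0.9926


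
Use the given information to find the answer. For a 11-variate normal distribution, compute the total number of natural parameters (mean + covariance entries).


Exponential family dimension calculation:
For 11-dim MVN: mean has 11 params, covariance has 11*12/2 = 66 unique entries.
Total dim = 11 + 66 = 77.

77


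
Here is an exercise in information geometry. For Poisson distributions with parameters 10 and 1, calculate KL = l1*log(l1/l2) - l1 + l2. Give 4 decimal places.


KL divergence for Poisson:
KL = l1*log(l1/l2) - l1 + l2.
l1 = 10, l2 = 1.
log(10/1) = 2.302585.
l1*log(l1/l2) = 10 * 2.302585 = 23.025851.
KL = 23.025851 - 10 + 1 = 14.0259

14.0259


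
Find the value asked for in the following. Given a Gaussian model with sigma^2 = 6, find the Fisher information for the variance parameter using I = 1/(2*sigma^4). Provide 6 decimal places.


Fisher information for variance: I(sigma^2) = 1/(2*sigma^4).
sigma^2 = 6, so sigma^4 = 36.
I = 1/(2*36) = 1/72 = 0.013889

0.013889


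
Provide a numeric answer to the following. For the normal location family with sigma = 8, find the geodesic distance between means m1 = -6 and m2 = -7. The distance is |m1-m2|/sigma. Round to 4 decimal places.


On the fixed-variance normal subfamily, geodesic distance = |m1-m2|/sigma.
|-6 - -7| = 1.
sigma = 8.
d = 1/8 = 0.1250

0.1250


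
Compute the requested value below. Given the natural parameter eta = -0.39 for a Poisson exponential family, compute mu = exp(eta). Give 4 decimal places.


Expectation parameter for Poisson exponential family:
mu = exp(eta).
eta = -0.39.
mu = exp(-0.39) = 0.6771

0.6771


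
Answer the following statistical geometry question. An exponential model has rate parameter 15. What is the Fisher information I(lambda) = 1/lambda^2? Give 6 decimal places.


Fisher information for exponential: I(lambda) = 1/lambda^2.
lambda = 15, lambda^2 = 225.
I = 1/225 = 0.004444

0.004444


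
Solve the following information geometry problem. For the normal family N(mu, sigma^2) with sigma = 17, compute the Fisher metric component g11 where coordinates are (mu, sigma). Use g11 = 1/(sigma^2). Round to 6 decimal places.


For the 2-parameter normal family, the Fisher metric has:
  g11 = 1/sigma^2, g22 = 2/sigma^2.
sigma = 17, sigma^2 = 289.
g11 = 0.003460

0.003460
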